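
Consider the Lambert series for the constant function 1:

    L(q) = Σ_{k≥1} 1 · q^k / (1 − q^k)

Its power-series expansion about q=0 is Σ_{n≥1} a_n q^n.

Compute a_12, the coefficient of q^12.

[q^12] f(12)=1,f(6)=1,f(4)=1,f(3)=1,f(2)=1,f(1)=1 ⇒ 6

a_12 = 6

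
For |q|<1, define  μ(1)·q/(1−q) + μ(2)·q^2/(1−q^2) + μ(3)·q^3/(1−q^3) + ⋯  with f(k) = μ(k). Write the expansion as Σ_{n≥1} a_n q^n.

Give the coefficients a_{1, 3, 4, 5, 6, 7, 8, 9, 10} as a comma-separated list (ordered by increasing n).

1, 0, 0, 0, 0, 0, 0, 0, 0

n=1: 1·1  μ→[1]=1
[q^3] μ(1)=1,μ(3)=-1 ⇒ 0
n=4: 4·1 2·2 1·4  μ→[0+(-1)+1]=0
q^5  k|5↦μ(k): 1:1 5:-1  a_5=0
d|6:{1,2,3,6}  Σμ=1+(-1)+(-1)+1=0
q^7  k|7↦μ(k): 1:1 7:-1  a_7=0
[q^8] μ(8)=0,μ(4)=0,μ(2)=-1,μ(1)=1 ⇒ 0
d|9:{1,3,9}  Σμ=1+(-1)+0=0
[q^10] μ(1)=1,μ(2)=-1,μ(5)=-1,μ(10)=1 ⇒ 0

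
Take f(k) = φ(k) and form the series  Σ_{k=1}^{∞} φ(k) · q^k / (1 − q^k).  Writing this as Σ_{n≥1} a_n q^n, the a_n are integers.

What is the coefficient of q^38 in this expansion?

q^38  k|38↦φ(k): 1:1 2:1 19:18 38:18  a_38=38

a_38 = 38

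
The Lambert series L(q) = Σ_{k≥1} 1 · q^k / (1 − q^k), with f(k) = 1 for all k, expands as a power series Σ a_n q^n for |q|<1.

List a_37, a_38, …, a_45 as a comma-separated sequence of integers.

d|37:{37,1}  Σf=1+1=2
[q^38] f(38)=1,f(19)=1,f(2)=1,f(1)=1 ⇒ 4
q^39  k|39↦f(k): 39:1 13:1 3:1 1:1  a_39=4
n=40: 1·40 2·20 4·10 5·8 8·5 10·4 20·2 40·1  f→[1+1+1+1+1+1+1+1]=8
n=41: 1·41 41·1  f→[1+1]=2
q^42  k|42↦f(k): 42:1 21:1 14:1 7:1 6:1 3:1 2:1 1:1  a_42=8
d|43:{1,43}  Σf=1+1=2
n=44: 44·1 22·2 11·4 4·11 2·22 1·44  f→[1+1+1+1+1+1]=6
d|45:{45,15,9,5,3,1}  Σf=1+1+1+1+1+1=6

2, 4, 4, 8, 2, 8, 2, 6, 6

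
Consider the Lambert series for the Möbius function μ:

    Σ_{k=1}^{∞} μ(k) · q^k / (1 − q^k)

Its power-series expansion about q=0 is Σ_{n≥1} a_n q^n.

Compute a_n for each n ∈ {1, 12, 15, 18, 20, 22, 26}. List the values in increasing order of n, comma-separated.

1, 0, 0, 0, 0, 0, 0

[q^1] μ(1)=1 ⇒ 1
n=12: 12·1 6·2 4·3 3·4 2·6 1·12  μ→[0+1+0+(-1)+(-1)+1]=0
n=15: 1·15 3·5 5·3 15·1  μ→[1+(-1)+(-1)+1]=0
[q^18] μ(18)=0,μ(9)=0,μ(6)=1,μ(3)=-1,μ(2)=-1,μ(1)=1 ⇒ 0
n=20: 20·1 10·2 5·4 4·5 2·10 1·20  μ→[0+1+(-1)+0+(-1)+1]=0
n=22: 22·1 11·2 2·11 1·22  μ→[1+(-1)+(-1)+1]=0
[q^26] μ(1)=1,μ(2)=-1,μ(13)=-1,μ(26)=1 ⇒ 0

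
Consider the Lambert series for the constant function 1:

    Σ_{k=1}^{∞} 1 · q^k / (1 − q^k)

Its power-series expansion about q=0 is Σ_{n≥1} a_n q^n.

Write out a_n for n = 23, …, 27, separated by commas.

n=23: 23·1 1·23  f→[1+1]=2
n=24: 24·1 12·2 8·3 6·4 4·6 3·8 2·12 1·24  f→[1+1+1+1+1+1+1+1]=8
q^25  k|25↦f(k): 1:1 5:1 25:1  a_25=3
d|26:{26,13,2,1}  Σf=1+1+1+1=4
n=27: 1·27 3·9 9·3 27·1  f→[1+1+1+1]=4

2, 8, 3, 4, 4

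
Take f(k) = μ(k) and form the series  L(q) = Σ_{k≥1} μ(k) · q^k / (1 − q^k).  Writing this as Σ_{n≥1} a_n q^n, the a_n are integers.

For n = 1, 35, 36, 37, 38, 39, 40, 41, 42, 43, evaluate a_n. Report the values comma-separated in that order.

d|1:{1}  Σμ=1=1
q^35  k|35↦μ(k): 35:1 7:-1 5:-1 1:1  a_35=0
[q^36] μ(36)=0,μ(18)=0,μ(12)=0,μ(9)=0,μ(6)=1,μ(4)=0,μ(3)=-1,μ(2)=-1,μ(1)=1 ⇒ 0
[q^37] μ(37)=-1,μ(1)=1 ⇒ 0
d|38:{38,19,2,1}  Σμ=1+(-1)+(-1)+1=0
d|39:{39,13,3,1}  Σμ=1+(-1)+(-1)+1=0
[q^40] μ(1)=1,μ(2)=-1,μ(4)=0,μ(5)=-1,μ(8)=0,μ(10)=1,μ(20)=0,μ(40)=0 ⇒ 0
[q^41] μ(1)=1,μ(41)=-1 ⇒ 0
q^42  k|42↦μ(k): 1:1 2:-1 3:-1 6:1 7:-1 14:1 21:1 42:-1  a_42=0
[q^43] μ(1)=1,μ(43)=-1 ⇒ 0

1, 0, 0, 0, 0, 0, 0, 0, 0, 0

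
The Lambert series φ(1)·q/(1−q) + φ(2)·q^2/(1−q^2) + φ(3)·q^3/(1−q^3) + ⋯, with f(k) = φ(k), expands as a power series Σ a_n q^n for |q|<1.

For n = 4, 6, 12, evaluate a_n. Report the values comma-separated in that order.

n=4: 1·4 2·2 4·1  φ→[1+1+2]=4
d|6:{1,2,3,6}  Σφ=1+1+2+2=6
[q^12] φ(12)=4,φ(6)=2,φ(4)=2,φ(3)=2,φ(2)=1,φ(1)=1 ⇒ 12

4, 6, 12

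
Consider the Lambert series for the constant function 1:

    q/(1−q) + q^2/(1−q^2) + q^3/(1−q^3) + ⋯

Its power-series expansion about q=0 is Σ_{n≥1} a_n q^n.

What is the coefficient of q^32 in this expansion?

d|32:{32,16,8,4,2,1}  Σf=1+1+1+1+1+1=6

a_32 = 6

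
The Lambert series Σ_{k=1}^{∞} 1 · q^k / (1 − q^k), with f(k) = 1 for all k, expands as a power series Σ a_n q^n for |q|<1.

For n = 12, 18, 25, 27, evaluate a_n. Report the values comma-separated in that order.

6, 6, 3, 4

[q^12] f(1)=1,f(2)=1,f(3)=1,f(4)=1,f(6)=1,f(12)=1 ⇒ 6
[q^18] f(1)=1,f(2)=1,f(3)=1,f(6)=1,f(9)=1,f(18)=1 ⇒ 6
[q^25] f(25)=1,f(5)=1,f(1)=1 ⇒ 3
d|27:{1,3,9,27}  Σf=1+1+1+1=4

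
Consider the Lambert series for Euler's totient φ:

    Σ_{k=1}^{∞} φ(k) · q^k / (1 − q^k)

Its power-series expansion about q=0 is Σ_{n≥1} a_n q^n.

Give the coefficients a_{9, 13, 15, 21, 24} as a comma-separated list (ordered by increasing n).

q^9  k|9↦φ(k): 1:1 3:2 9:6  a_9=9
[q^13] φ(13)=12,φ(1)=1 ⇒ 13
q^15  k|15↦φ(k): 1:1 3:2 5:4 15:8  a_15=15
[q^21] φ(1)=1,φ(3)=2,φ(7)=6,φ(21)=12 ⇒ 21
q^24  k|24↦φ(k): 24:8 12:4 8:4 6:2 4:2 3:2 2:1 1:1  a_24=24

9, 13, 15, 21, 24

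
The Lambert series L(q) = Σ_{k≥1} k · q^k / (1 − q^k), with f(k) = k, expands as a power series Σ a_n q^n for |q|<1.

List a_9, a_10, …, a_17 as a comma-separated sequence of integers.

q^9  k|9↦f(k): 1:1 3:3 9:9  a_9=13
[q^10] f(1)=1,f(2)=2,f(5)=5,f(10)=10 ⇒ 18
n=11: 11·1 1·11  f→[11+1]=12
d|12:{12,6,4,3,2,1}  Σf=12+6+4+3+2+1=28
[q^13] f(13)=13,f(1)=1 ⇒ 14
[q^14] f(14)=14,f(7)=7,f(2)=2,f(1)=1 ⇒ 24
d|15:{15,5,3,1}  Σf=15+5+3+1=24
d|16:{1,2,4,8,16}  Σf=1+2+4+8+16=31
[q^17] f(1)=1,f(17)=17 ⇒ 18

13, 18, 12, 28, 14, 24, 24, 31, 18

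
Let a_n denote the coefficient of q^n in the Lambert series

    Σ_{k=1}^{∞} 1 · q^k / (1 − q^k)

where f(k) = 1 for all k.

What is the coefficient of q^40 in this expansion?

n=40: 40·1 20·2 10·4 8·5 5·8 4·10 2·20 1·40  f→[1+1+1+1+1+1+1+1]=8

a_40 = 8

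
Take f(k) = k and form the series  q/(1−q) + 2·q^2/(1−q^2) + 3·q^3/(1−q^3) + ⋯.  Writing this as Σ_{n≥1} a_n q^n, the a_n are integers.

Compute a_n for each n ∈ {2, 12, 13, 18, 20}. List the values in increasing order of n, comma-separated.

3, 28, 14, 39, 42

d|2:{1,2}  Σf=1+2=3
d|12:{12,6,4,3,2,1}  Σf=12+6+4+3+2+1=28
n=13: 13·1 1·13  f→[13+1]=14
n=18: 18·1 9·2 6·3 3·6 2·9 1·18  f→[18+9+6+3+2+1]=39
q^20  k|20↦f(k): 1:1 2:2 4:4 5:5 10:10 20:20  a_20=42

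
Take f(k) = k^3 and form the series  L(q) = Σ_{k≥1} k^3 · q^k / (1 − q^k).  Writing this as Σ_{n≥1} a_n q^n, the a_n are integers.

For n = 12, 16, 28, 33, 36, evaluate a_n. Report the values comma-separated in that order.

2044, 4681, 25112, 37296, 55261

[q^12] f(1)=1,f(2)=8,f(3)=27,f(4)=64,f(6)=216,f(12)=1728 ⇒ 2044
q^16  k|16↦f(k): 1:1 2:8 4:64 8:512 16:4096  a_16=4681
q^28  k|28↦f(k): 28:21952 14:2744 7:343 4:64 2:8 1:1  a_28=25112
d|33:{33,11,3,1}  Σf=35937+1331+27+1=37296
n=36: 36·1 18·2 12·3 9·4 6·6 4·9 3·12 2·18 1·36  f→[46656+5832+1728+729+216+64+27+8+1]=55261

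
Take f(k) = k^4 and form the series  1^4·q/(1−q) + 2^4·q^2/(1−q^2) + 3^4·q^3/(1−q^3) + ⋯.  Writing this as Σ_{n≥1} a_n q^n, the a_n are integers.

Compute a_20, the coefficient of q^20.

[q^20] f(20)=160000,f(10)=10000,f(5)=625,f(4)=256,f(2)=16,f(1)=1 ⇒ 170898

a_20 = 170898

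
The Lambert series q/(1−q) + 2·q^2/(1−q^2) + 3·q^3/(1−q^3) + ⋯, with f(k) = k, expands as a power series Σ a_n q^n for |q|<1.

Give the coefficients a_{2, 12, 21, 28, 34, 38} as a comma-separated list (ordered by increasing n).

3, 28, 32, 56, 54, 60

d|2:{2,1}  Σf=2+1=3
n=12: 1·12 2·6 3·4 4·3 6·2 12·1  f→[1+2+3+4+6+12]=28
[q^21] f(1)=1,f(3)=3,f(7)=7,f(21)=21 ⇒ 32
n=28: 1·28 2·14 4·7 7·4 14·2 28·1  f→[1+2+4+7+14+28]=56
n=34: 1·34 2·17 17·2 34·1  f→[1+2+17+34]=54
[q^38] f(38)=38,f(19)=19,f(2)=2,f(1)=1 ⇒ 60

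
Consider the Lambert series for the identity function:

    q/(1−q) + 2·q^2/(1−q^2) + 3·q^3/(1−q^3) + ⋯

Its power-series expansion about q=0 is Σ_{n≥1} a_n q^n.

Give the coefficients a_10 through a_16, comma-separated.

18, 12, 28, 14, 24, 24, 31

q^10  k|10↦f(k): 1:1 2:2 5:5 10:10  a_10=18
n=11: 11·1 1·11  f→[11+1]=12
n=12: 1·12 2·6 3·4 4·3 6·2 12·1  f→[1+2+3+4+6+12]=28
d|13:{13,1}  Σf=13+1=14
q^14  k|14↦f(k): 1:1 2:2 7:7 14:14  a_14=24
n=15: 15·1 5·3 3·5 1·15  f→[15+5+3+1]=24
n=16: 1·16 2·8 4·4 8·2 16·1  f→[1+2+4+8+16]=31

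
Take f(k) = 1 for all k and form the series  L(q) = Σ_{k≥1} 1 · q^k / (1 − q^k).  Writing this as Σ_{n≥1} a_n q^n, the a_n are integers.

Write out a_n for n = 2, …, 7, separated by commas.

q^2  k|2↦f(k): 2:1 1:1  a_2=2
q^3  k|3↦f(k): 1:1 3:1  a_3=2
n=4: 4·1 2·2 1·4  f→[1+1+1]=3
[q^5] f(5)=1,f(1)=1 ⇒ 2
q^6  k|6↦f(k): 1:1 2:1 3:1 6:1  a_6=4
q^7  k|7↦f(k): 1:1 7:1  a_7=2

2, 2, 3, 2, 4, 2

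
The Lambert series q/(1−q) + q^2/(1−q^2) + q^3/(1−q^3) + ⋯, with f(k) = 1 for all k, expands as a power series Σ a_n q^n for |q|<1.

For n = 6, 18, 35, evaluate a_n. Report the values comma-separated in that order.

4, 6, 4

q^6  k|6↦f(k): 6:1 3:1 2:1 1:1  a_6=4
[q^18] f(1)=1,f(2)=1,f(3)=1,f(6)=1,f(9)=1,f(18)=1 ⇒ 6
q^35  k|35↦f(k): 1:1 5:1 7:1 35:1  a_35=4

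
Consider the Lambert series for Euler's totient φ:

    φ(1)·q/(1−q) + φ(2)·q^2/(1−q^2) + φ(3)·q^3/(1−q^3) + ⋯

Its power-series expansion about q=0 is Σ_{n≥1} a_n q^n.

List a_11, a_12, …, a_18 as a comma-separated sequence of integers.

d|11:{1,11}  Σφ=1+10=11
n=12: 12·1 6·2 4·3 3·4 2·6 1·12  φ→[4+2+2+2+1+1]=12
d|13:{1,13}  Σφ=1+12=13
[q^14] φ(1)=1,φ(2)=1,φ(7)=6,φ(14)=6 ⇒ 14
d|15:{1,3,5,15}  Σφ=1+2+4+8=15
[q^16] φ(1)=1,φ(2)=1,φ(4)=2,φ(8)=4,φ(16)=8 ⇒ 16
d|17:{1,17}  Σφ=1+16=17
d|18:{1,2,3,6,9,18}  Σφ=1+1+2+2+6+6=18

11, 12, 13, 14, 15, 16, 17, 18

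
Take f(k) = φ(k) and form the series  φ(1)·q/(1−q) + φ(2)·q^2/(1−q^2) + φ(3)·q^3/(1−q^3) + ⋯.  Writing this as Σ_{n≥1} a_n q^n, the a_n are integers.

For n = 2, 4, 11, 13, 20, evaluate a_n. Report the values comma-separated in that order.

q^2  k|2↦φ(k): 2:1 1:1  a_2=2
d|4:{1,2,4}  Σφ=1+1+2=4
q^11  k|11↦φ(k): 1:1 11:10  a_11=11
q^13  k|13↦φ(k): 1:1 13:12  a_13=13
n=20: 1·20 2·10 4·5 5·4 10·2 20·1  φ→[1+1+2+4+4+8]=20

2, 4, 11, 13, 20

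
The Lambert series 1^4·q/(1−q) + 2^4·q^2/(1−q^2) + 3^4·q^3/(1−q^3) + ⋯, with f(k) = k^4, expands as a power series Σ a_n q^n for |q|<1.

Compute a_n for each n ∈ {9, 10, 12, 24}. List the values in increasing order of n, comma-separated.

[q^9] f(1)=1,f(3)=81,f(9)=6561 ⇒ 6643
n=10: 1·10 2·5 5·2 10·1  f→[1+16+625+10000]=10642
n=12: 12·1 6·2 4·3 3·4 2·6 1·12  f→[20736+1296+256+81+16+1]=22386
d|24:{1,2,3,4,6,8,12,24}  Σf=1+16+81+256+1296+4096+20736+331776=358258

6643, 10642, 22386, 358258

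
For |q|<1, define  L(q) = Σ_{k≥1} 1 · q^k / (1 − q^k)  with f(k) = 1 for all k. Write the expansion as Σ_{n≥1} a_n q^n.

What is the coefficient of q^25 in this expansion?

a_25 = 3

d|25:{25,5,1}  Σf=1+1+1=3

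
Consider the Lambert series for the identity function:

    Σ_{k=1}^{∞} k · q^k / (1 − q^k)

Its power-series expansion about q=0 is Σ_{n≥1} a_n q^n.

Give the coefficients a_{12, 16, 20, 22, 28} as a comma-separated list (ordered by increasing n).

n=12: 12·1 6·2 4·3 3·4 2·6 1·12  f→[12+6+4+3+2+1]=28
q^16  k|16↦f(k): 1:1 2:2 4:4 8:8 16:16  a_16=31
q^20  k|20↦f(k): 1:1 2:2 4:4 5:5 10:10 20:20  a_20=42
d|22:{1,2,11,22}  Σf=1+2+11+22=36
[q^28] f(28)=28,f(14)=14,f(7)=7,f(4)=4,f(2)=2,f(1)=1 ⇒ 56

28, 31, 42, 36, 56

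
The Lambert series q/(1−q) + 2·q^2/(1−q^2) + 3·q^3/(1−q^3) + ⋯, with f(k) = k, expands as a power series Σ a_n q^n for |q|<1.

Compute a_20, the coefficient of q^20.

a_20 = 42

q^20  k|20↦f(k): 1:1 2:2 4:4 5:5 10:10 20:20  a_20=42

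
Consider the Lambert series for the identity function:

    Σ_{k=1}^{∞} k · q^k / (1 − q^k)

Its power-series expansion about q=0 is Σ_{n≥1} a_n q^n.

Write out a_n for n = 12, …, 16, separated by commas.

[q^12] f(1)=1,f(2)=2,f(3)=3,f(4)=4,f(6)=6,f(12)=12 ⇒ 28
n=13: 1·13 13·1  f→[1+13]=14
n=14: 1·14 2·7 7·2 14·1  f→[1+2+7+14]=24
[q^15] f(15)=15,f(5)=5,f(3)=3,f(1)=1 ⇒ 24
[q^16] f(1)=1,f(2)=2,f(4)=4,f(8)=8,f(16)=16 ⇒ 31

28, 14, 24, 24, 31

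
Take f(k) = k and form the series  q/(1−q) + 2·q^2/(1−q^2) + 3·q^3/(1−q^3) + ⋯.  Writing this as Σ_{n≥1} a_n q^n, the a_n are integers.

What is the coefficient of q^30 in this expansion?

a_30 = 72

n=30: 1·30 2·15 3·10 5·6 6·5 10·3 15·2 30·1  f→[1+2+3+5+6+10+15+30]=72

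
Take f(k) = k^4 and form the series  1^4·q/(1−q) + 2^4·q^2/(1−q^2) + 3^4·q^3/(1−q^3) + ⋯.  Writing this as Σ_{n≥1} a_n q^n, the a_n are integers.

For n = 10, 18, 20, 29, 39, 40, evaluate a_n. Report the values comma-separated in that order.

10642, 112931, 170898, 707282, 2342084, 2734994

n=10: 10·1 5·2 2·5 1·10  f→[10000+625+16+1]=10642
[q^18] f(18)=104976,f(9)=6561,f(6)=1296,f(3)=81,f(2)=16,f(1)=1 ⇒ 112931
q^20  k|20↦f(k): 1:1 2:16 4:256 5:625 10:10000 20:160000  a_20=170898
n=29: 29·1 1·29  f→[707281+1]=707282
[q^39] f(39)=2313441,f(13)=28561,f(3)=81,f(1)=1 ⇒ 2342084
n=40: 40·1 20·2 10·4 8·5 5·8 4·10 2·20 1·40  f→[2560000+160000+10000+4096+625+256+16+1]=2734994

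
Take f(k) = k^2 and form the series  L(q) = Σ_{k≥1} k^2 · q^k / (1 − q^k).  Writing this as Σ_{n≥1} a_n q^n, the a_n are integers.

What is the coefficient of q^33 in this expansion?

q^33  k|33↦f(k): 33:1089 11:121 3:9 1:1  a_33=1220

a_33 = 1220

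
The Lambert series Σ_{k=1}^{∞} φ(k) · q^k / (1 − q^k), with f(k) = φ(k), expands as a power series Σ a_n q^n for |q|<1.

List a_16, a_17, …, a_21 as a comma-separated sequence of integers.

n=16: 16·1 8·2 4·4 2·8 1·16  φ→[8+4+2+1+1]=16
q^17  k|17↦φ(k): 17:16 1:1  a_17=17
d|18:{18,9,6,3,2,1}  Σφ=6+6+2+2+1+1=18
d|19:{19,1}  Σφ=18+1=19
q^20  k|20↦φ(k): 1:1 2:1 4:2 5:4 10:4 20:8  a_20=20
[q^21] φ(1)=1,φ(3)=2,φ(7)=6,φ(21)=12 ⇒ 21

16, 17, 18, 19, 20, 21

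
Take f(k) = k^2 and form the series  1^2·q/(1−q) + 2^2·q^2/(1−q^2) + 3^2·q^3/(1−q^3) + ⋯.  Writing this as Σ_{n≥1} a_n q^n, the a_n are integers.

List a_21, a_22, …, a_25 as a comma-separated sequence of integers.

500, 610, 530, 850, 651

n=21: 21·1 7·3 3·7 1·21  f→[441+49+9+1]=500
n=22: 1·22 2·11 11·2 22·1  f→[1+4+121+484]=610
n=23: 1·23 23·1  f→[1+529]=530
n=24: 24·1 12·2 8·3 6·4 4·6 3·8 2·12 1·24  f→[576+144+64+36+16+9+4+1]=850
[q^25] f(1)=1,f(5)=25,f(25)=625 ⇒ 651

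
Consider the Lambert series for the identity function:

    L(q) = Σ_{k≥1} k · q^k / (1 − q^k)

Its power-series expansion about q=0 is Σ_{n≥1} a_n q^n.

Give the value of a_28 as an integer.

a_28 = 56

n=28: 28·1 14·2 7·4 4·7 2·14 1·28  f→[28+14+7+4+2+1]=56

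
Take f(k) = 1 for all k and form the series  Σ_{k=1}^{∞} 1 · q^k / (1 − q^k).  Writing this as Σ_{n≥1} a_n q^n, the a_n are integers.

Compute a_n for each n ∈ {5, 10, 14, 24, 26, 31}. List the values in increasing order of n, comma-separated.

q^5  k|5↦f(k): 5:1 1:1  a_5=2
d|10:{1,2,5,10}  Σf=1+1+1+1=4
q^14  k|14↦f(k): 14:1 7:1 2:1 1:1  a_14=4
q^24  k|24↦f(k): 24:1 12:1 8:1 6:1 4:1 3:1 2:1 1:1  a_24=8
[q^26] f(26)=1,f(13)=1,f(2)=1,f(1)=1 ⇒ 4
q^31  k|31↦f(k): 1:1 31:1  a_31=2

2, 4, 4, 8, 4, 2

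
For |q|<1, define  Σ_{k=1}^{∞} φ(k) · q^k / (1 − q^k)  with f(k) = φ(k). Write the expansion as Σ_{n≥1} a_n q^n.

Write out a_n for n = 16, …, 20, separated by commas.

q^16  k|16↦φ(k): 16:8 8:4 4:2 2:1 1:1  a_16=16
n=17: 1·17 17·1  φ→[1+16]=17
n=18: 18·1 9·2 6·3 3·6 2·9 1·18  φ→[6+6+2+2+1+1]=18
n=19: 1·19 19·1  φ→[1+18]=19
d|20:{20,10,5,4,2,1}  Σφ=8+4+4+2+1+1=20

16, 17, 18, 19, 20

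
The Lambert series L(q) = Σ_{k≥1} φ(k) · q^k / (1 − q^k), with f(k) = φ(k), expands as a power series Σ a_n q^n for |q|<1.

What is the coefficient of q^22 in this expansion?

d|22:{22,11,2,1}  Σφ=10+10+1+1=22

a_22 = 22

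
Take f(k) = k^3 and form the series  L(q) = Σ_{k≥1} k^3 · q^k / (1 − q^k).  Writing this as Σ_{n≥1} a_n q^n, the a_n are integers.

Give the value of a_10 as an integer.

q^10  k|10↦f(k): 1:1 2:8 5:125 10:1000  a_10=1134

a_10 = 1134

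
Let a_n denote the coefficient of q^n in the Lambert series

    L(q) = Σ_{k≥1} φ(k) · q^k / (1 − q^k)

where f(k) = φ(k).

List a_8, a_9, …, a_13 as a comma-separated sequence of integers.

d|8:{8,4,2,1}  Σφ=4+2+1+1=8
d|9:{1,3,9}  Σφ=1+2+6=9
d|10:{1,2,5,10}  Σφ=1+1+4+4=10
n=11: 11·1 1·11  φ→[10+1]=11
[q^12] φ(1)=1,φ(2)=1,φ(3)=2,φ(4)=2,φ(6)=2,φ(12)=4 ⇒ 12
[q^13] φ(13)=12,φ(1)=1 ⇒ 13

8, 9, 10, 11, 12, 13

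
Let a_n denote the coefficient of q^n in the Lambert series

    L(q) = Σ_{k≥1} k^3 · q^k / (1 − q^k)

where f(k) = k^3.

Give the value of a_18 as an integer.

a_18 = 6813

n=18: 1·18 2·9 3·6 6·3 9·2 18·1  f→[1+8+27+216+729+5832]=6813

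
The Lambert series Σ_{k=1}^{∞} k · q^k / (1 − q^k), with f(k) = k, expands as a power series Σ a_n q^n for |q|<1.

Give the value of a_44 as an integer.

[q^44] f(1)=1,f(2)=2,f(4)=4,f(11)=11,f(22)=22,f(44)=44 ⇒ 84

a_44 = 84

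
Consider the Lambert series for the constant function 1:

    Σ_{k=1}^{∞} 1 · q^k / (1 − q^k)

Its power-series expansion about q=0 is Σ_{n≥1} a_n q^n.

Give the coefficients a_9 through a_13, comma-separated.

3, 4, 2, 6, 2

d|9:{1,3,9}  Σf=1+1+1=3
q^10  k|10↦f(k): 10:1 5:1 2:1 1:1  a_10=4
[q^11] f(1)=1,f(11)=1 ⇒ 2
[q^12] f(12)=1,f(6)=1,f(4)=1,f(3)=1,f(2)=1,f(1)=1 ⇒ 6
[q^13] f(13)=1,f(1)=1 ⇒ 2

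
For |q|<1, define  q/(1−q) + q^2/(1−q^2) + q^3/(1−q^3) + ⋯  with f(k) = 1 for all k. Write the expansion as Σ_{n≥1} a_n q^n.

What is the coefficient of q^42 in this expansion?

q^42  k|42↦f(k): 1:1 2:1 3:1 6:1 7:1 14:1 21:1 42:1  a_42=8

a_42 = 8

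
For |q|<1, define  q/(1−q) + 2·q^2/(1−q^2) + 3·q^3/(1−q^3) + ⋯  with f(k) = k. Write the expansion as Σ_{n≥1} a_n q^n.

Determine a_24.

a_24 = 60

d|24:{1,2,3,4,6,8,12,24}  Σf=1+2+3+4+6+8+12+24=60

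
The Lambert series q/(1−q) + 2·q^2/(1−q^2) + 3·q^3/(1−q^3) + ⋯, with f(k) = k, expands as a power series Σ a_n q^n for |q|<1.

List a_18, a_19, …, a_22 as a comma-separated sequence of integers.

39, 20, 42, 32, 36

[q^18] f(1)=1,f(2)=2,f(3)=3,f(6)=6,f(9)=9,f(18)=18 ⇒ 39
q^19  k|19↦f(k): 1:1 19:19  a_19=20
[q^20] f(20)=20,f(10)=10,f(5)=5,f(4)=4,f(2)=2,f(1)=1 ⇒ 42
[q^21] f(1)=1,f(3)=3,f(7)=7,f(21)=21 ⇒ 32
q^22  k|22↦f(k): 1:1 2:2 11:11 22:22  a_22=36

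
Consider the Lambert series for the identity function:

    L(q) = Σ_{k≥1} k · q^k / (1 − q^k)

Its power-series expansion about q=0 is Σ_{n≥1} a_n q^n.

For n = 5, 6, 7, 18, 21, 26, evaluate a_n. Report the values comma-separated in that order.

6, 12, 8, 39, 32, 42

n=5: 5·1 1·5  f→[5+1]=6
[q^6] f(6)=6,f(3)=3,f(2)=2,f(1)=1 ⇒ 12
d|7:{7,1}  Σf=7+1=8
[q^18] f(1)=1,f(2)=2,f(3)=3,f(6)=6,f(9)=9,f(18)=18 ⇒ 39
n=21: 1·21 3·7 7·3 21·1  f→[1+3+7+21]=32
d|26:{26,13,2,1}  Σf=26+13+2+1=42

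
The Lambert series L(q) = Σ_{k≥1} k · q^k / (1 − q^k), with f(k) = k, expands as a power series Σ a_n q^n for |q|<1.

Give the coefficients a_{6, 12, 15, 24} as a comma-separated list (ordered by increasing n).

[q^6] f(6)=6,f(3)=3,f(2)=2,f(1)=1 ⇒ 12
n=12: 1·12 2·6 3·4 4·3 6·2 12·1  f→[1+2+3+4+6+12]=28
d|15:{15,5,3,1}  Σf=15+5+3+1=24
n=24: 24·1 12·2 8·3 6·4 4·6 3·8 2·12 1·24  f→[24+12+8+6+4+3+2+1]=60

12, 28, 24, 60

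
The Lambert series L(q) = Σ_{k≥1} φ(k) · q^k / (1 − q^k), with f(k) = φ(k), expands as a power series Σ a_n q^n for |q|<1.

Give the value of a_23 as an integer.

n=23: 1·23 23·1  φ→[1+22]=23

a_23 = 23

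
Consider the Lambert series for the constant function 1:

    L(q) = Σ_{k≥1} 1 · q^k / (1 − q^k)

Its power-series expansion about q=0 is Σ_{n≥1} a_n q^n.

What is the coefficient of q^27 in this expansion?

q^27  k|27↦f(k): 27:1 9:1 3:1 1:1  a_27=4

a_27 = 4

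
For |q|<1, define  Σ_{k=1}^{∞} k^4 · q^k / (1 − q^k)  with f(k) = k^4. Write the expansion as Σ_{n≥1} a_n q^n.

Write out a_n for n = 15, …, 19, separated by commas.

51332, 69905, 83522, 112931, 130322

q^15  k|15↦f(k): 15:50625 5:625 3:81 1:1  a_15=51332
[q^16] f(1)=1,f(2)=16,f(4)=256,f(8)=4096,f(16)=65536 ⇒ 69905
q^17  k|17↦f(k): 17:83521 1:1  a_17=83522
q^18  k|18↦f(k): 1:1 2:16 3:81 6:1296 9:6561 18:104976  a_18=112931
n=19: 19·1 1·19  f→[130321+1]=130322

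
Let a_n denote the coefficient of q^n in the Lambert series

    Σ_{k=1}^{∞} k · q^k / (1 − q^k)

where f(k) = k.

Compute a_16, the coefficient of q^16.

a_16 = 31

n=16: 16·1 8·2 4·4 2·8 1·16  f→[16+8+4+2+1]=31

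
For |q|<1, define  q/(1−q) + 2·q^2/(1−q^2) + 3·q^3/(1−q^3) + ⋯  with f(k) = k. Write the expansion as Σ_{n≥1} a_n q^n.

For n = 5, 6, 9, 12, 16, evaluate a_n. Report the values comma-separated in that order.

6, 12, 13, 28, 31

d|5:{5,1}  Σf=5+1=6
[q^6] f(1)=1,f(2)=2,f(3)=3,f(6)=6 ⇒ 12
[q^9] f(1)=1,f(3)=3,f(9)=9 ⇒ 13
d|12:{12,6,4,3,2,1}  Σf=12+6+4+3+2+1=28
q^16  k|16↦f(k): 16:16 8:8 4:4 2:2 1:1  a_16=31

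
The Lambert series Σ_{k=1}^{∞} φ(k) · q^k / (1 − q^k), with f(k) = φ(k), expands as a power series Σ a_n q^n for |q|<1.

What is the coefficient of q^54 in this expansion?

[q^54] φ(54)=18,φ(27)=18,φ(18)=6,φ(9)=6,φ(6)=2,φ(3)=2,φ(2)=1,φ(1)=1 ⇒ 54

a_54 = 54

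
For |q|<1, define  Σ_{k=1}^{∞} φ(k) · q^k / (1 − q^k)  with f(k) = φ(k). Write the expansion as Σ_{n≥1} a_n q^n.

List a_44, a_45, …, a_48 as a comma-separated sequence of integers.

q^44  k|44↦φ(k): 44:20 22:10 11:10 4:2 2:1 1:1  a_44=44
n=45: 1·45 3·15 5·9 9·5 15·3 45·1  φ→[1+2+4+6+8+24]=45
q^46  k|46↦φ(k): 1:1 2:1 23:22 46:22  a_46=46
d|47:{1,47}  Σφ=1+46=47
[q^48] φ(1)=1,φ(2)=1,φ(3)=2,φ(4)=2,φ(6)=2,φ(8)=4,φ(12)=4,φ(16)=8,φ(24)=8,φ(48)=16 ⇒ 48

44, 45, 46, 47, 48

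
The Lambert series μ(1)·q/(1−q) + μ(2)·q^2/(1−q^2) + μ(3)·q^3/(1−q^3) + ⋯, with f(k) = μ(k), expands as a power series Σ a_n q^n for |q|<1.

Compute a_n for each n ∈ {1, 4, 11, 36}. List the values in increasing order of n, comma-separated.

n=1: 1·1  μ→[1]=1
q^4  k|4↦μ(k): 4:0 2:-1 1:1  a_4=0
d|11:{1,11}  Σμ=1+(-1)=0
n=36: 36·1 18·2 12·3 9·4 6·6 4·9 3·12 2·18 1·36  μ→[0+0+0+0+1+0+(-1)+(-1)+1]=0

1, 0, 0, 0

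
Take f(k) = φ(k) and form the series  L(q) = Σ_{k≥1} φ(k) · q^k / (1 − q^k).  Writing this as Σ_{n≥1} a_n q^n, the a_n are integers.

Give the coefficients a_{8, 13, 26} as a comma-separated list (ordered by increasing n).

n=8: 1·8 2·4 4·2 8·1  φ→[1+1+2+4]=8
n=13: 13·1 1·13  φ→[12+1]=13
d|26:{1,2,13,26}  Σφ=1+1+12+12=26

8, 13, 26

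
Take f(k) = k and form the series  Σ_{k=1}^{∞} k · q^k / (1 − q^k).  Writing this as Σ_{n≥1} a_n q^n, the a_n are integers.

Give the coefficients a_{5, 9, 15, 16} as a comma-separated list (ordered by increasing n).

6, 13, 24, 31

[q^5] f(1)=1,f(5)=5 ⇒ 6
[q^9] f(9)=9,f(3)=3,f(1)=1 ⇒ 13
q^15  k|15↦f(k): 15:15 5:5 3:3 1:1  a_15=24
[q^16] f(1)=1,f(2)=2,f(4)=4,f(8)=8,f(16)=16 ⇒ 31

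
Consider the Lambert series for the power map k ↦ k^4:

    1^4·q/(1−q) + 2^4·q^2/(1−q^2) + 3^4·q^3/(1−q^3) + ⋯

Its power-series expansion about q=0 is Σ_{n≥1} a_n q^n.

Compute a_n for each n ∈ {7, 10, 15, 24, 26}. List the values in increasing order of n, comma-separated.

2402, 10642, 51332, 358258, 485554

q^7  k|7↦f(k): 1:1 7:2401  a_7=2402
q^10  k|10↦f(k): 10:10000 5:625 2:16 1:1  a_10=10642
n=15: 15·1 5·3 3·5 1·15  f→[50625+625+81+1]=51332
[q^24] f(1)=1,f(2)=16,f(3)=81,f(4)=256,f(6)=1296,f(8)=4096,f(12)=20736,f(24)=331776 ⇒ 358258
d|26:{1,2,13,26}  Σf=1+16+28561+456976=485554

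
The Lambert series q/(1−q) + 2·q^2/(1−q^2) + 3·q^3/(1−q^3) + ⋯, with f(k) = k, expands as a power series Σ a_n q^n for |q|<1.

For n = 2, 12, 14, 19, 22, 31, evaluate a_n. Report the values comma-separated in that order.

3, 28, 24, 20, 36, 32

d|2:{1,2}  Σf=1+2=3
n=12: 1·12 2·6 3·4 4·3 6·2 12·1  f→[1+2+3+4+6+12]=28
[q^14] f(1)=1,f(2)=2,f(7)=7,f(14)=14 ⇒ 24
[q^19] f(19)=19,f(1)=1 ⇒ 20
d|22:{22,11,2,1}  Σf=22+11+2+1=36
[q^31] f(1)=1,f(31)=31 ⇒ 32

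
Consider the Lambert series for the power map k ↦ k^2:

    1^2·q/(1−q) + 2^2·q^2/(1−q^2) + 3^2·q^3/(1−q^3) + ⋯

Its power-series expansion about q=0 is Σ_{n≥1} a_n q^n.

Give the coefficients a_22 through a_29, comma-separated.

610, 530, 850, 651, 850, 820, 1050, 842

[q^22] f(22)=484,f(11)=121,f(2)=4,f(1)=1 ⇒ 610
n=23: 23·1 1·23  f→[529+1]=530
d|24:{1,2,3,4,6,8,12,24}  Σf=1+4+9+16+36+64+144+576=850
n=25: 25·1 5·5 1·25  f→[625+25+1]=651
[q^26] f(1)=1,f(2)=4,f(13)=169,f(26)=676 ⇒ 850
n=27: 1·27 3·9 9·3 27·1  f→[1+9+81+729]=820
d|28:{28,14,7,4,2,1}  Σf=784+196+49+16+4+1=1050
q^29  k|29↦f(k): 29:841 1:1  a_29=842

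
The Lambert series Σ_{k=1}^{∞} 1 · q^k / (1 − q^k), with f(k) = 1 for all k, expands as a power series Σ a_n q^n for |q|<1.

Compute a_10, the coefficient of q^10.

a_10 = 4

[q^10] f(1)=1,f(2)=1,f(5)=1,f(10)=1 ⇒ 4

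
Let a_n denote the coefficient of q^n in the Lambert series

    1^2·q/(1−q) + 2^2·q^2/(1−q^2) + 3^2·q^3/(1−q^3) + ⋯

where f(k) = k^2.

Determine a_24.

a_24 = 850

d|24:{24,12,8,6,4,3,2,1}  Σf=576+144+64+36+16+9+4+1=850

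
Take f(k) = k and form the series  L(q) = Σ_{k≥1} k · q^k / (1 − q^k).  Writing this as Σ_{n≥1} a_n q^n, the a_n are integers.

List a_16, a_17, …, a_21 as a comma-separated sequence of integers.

31, 18, 39, 20, 42, 32

[q^16] f(16)=16,f(8)=8,f(4)=4,f(2)=2,f(1)=1 ⇒ 31
n=17: 17·1 1·17  f→[17+1]=18
q^18  k|18↦f(k): 18:18 9:9 6:6 3:3 2:2 1:1  a_18=39
q^19  k|19↦f(k): 1:1 19:19  a_19=20
d|20:{1,2,4,5,10,20}  Σf=1+2+4+5+10+20=42
[q^21] f(21)=21,f(7)=7,f(3)=3,f(1)=1 ⇒ 32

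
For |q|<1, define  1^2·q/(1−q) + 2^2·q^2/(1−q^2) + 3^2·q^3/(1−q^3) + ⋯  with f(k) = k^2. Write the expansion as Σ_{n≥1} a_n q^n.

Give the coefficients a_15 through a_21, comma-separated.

260, 341, 290, 455, 362, 546, 500

q^15  k|15↦f(k): 1:1 3:9 5:25 15:225  a_15=260
n=16: 1·16 2·8 4·4 8·2 16·1  f→[1+4+16+64+256]=341
d|17:{1,17}  Σf=1+289=290
[q^18] f(1)=1,f(2)=4,f(3)=9,f(6)=36,f(9)=81,f(18)=324 ⇒ 455
q^19  k|19↦f(k): 19:361 1:1  a_19=362
[q^20] f(20)=400,f(10)=100,f(5)=25,f(4)=16,f(2)=4,f(1)=1 ⇒ 546
d|21:{1,3,7,21}  Σf=1+9+49+441=500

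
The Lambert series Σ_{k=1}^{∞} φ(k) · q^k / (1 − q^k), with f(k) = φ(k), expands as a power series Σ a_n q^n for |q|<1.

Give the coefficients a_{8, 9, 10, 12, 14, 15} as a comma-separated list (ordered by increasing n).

n=8: 1·8 2·4 4·2 8·1  φ→[1+1+2+4]=8
d|9:{1,3,9}  Σφ=1+2+6=9
q^10  k|10↦φ(k): 1:1 2:1 5:4 10:4  a_10=10
d|12:{12,6,4,3,2,1}  Σφ=4+2+2+2+1+1=12
[q^14] φ(1)=1,φ(2)=1,φ(7)=6,φ(14)=6 ⇒ 14
q^15  k|15↦φ(k): 1:1 3:2 5:4 15:8  a_15=15

8, 9, 10, 12, 14, 15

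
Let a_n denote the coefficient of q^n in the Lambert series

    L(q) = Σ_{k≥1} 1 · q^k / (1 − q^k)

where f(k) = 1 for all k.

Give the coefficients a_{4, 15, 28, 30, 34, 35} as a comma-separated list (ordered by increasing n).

n=4: 4·1 2·2 1·4  f→[1+1+1]=3
d|15:{15,5,3,1}  Σf=1+1+1+1=4
[q^28] f(1)=1,f(2)=1,f(4)=1,f(7)=1,f(14)=1,f(28)=1 ⇒ 6
d|30:{1,2,3,5,6,10,15,30}  Σf=1+1+1+1+1+1+1+1=8
d|34:{34,17,2,1}  Σf=1+1+1+1=4
n=35: 35·1 7·5 5·7 1·35  f→[1+1+1+1]=4

3, 4, 6, 8, 4, 4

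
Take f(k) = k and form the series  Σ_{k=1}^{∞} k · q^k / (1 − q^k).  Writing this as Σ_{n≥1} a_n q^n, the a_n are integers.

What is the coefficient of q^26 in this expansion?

[q^26] f(26)=26,f(13)=13,f(2)=2,f(1)=1 ⇒ 42

a_26 = 42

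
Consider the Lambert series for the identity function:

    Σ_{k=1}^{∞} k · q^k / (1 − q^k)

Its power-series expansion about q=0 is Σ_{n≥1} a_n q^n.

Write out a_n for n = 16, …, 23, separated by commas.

31, 18, 39, 20, 42, 32, 36, 24

q^16  k|16↦f(k): 16:16 8:8 4:4 2:2 1:1  a_16=31
n=17: 17·1 1·17  f→[17+1]=18
n=18: 1·18 2·9 3·6 6·3 9·2 18·1  f→[1+2+3+6+9+18]=39
[q^19] f(19)=19,f(1)=1 ⇒ 20
[q^20] f(20)=20,f(10)=10,f(5)=5,f(4)=4,f(2)=2,f(1)=1 ⇒ 42
n=21: 1·21 3·7 7·3 21·1  f→[1+3+7+21]=32
q^22  k|22↦f(k): 1:1 2:2 11:11 22:22  a_22=36
q^23  k|23↦f(k): 23:23 1:1  a_23=24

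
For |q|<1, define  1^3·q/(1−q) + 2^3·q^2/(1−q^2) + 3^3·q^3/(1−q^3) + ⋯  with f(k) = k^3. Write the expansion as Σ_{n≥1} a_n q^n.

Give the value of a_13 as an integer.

d|13:{13,1}  Σf=2197+1=2198

a_13 = 2198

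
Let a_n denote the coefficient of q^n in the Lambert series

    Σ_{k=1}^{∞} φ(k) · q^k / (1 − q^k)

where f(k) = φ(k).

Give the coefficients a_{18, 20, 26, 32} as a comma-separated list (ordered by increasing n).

q^18  k|18↦φ(k): 1:1 2:1 3:2 6:2 9:6 18:6  a_18=18
[q^20] φ(20)=8,φ(10)=4,φ(5)=4,φ(4)=2,φ(2)=1,φ(1)=1 ⇒ 20
[q^26] φ(26)=12,φ(13)=12,φ(2)=1,φ(1)=1 ⇒ 26
d|32:{32,16,8,4,2,1}  Σφ=16+8+4+2+1+1=32

18, 20, 26, 32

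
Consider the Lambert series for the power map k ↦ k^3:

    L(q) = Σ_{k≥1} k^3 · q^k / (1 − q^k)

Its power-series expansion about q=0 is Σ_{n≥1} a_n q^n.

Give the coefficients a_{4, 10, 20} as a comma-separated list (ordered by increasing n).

q^4  k|4↦f(k): 1:1 2:8 4:64  a_4=73
[q^10] f(10)=1000,f(5)=125,f(2)=8,f(1)=1 ⇒ 1134
q^20  k|20↦f(k): 1:1 2:8 4:64 5:125 10:1000 20:8000  a_20=9198

73, 1134, 9198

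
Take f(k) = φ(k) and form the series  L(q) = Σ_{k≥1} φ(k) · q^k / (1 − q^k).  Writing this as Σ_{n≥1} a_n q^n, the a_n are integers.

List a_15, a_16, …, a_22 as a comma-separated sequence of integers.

d|15:{15,5,3,1}  Σφ=8+4+2+1=15
d|16:{16,8,4,2,1}  Σφ=8+4+2+1+1=16
q^17  k|17↦φ(k): 1:1 17:16  a_17=17
q^18  k|18↦φ(k): 18:6 9:6 6:2 3:2 2:1 1:1  a_18=18
d|19:{1,19}  Σφ=1+18=19
q^20  k|20↦φ(k): 1:1 2:1 4:2 5:4 10:4 20:8  a_20=20
d|21:{1,3,7,21}  Σφ=1+2+6+12=21
q^22  k|22↦φ(k): 22:10 11:10 2:1 1:1  a_22=22

15, 16, 17, 18, 19, 20, 21, 22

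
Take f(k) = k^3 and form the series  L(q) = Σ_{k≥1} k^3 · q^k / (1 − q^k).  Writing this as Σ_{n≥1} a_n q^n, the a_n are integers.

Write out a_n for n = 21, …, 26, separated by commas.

q^21  k|21↦f(k): 1:1 3:27 7:343 21:9261  a_21=9632
d|22:{22,11,2,1}  Σf=10648+1331+8+1=11988
d|23:{1,23}  Σf=1+12167=12168
n=24: 1·24 2·12 3·8 4·6 6·4 8·3 12·2 24·1  f→[1+8+27+64+216+512+1728+13824]=16380
d|25:{1,5,25}  Σf=1+125+15625=15751
[q^26] f(1)=1,f(2)=8,f(13)=2197,f(26)=17576 ⇒ 19782

9632, 11988, 12168, 16380, 15751, 19782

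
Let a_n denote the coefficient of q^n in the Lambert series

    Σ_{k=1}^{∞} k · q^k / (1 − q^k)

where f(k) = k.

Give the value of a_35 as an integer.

a_35 = 48

[q^35] f(1)=1,f(5)=5,f(7)=7,f(35)=35 ⇒ 48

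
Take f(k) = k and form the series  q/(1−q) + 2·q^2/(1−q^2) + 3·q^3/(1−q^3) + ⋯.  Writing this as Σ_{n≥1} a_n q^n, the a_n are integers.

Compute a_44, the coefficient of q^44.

q^44  k|44↦f(k): 44:44 22:22 11:11 4:4 2:2 1:1  a_44=84

a_44 = 84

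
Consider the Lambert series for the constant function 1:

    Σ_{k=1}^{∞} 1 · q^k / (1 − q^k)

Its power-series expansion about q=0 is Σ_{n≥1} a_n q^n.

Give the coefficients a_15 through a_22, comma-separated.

q^15  k|15↦f(k): 1:1 3:1 5:1 15:1  a_15=4
[q^16] f(16)=1,f(8)=1,f(4)=1,f(2)=1,f(1)=1 ⇒ 5
d|17:{1,17}  Σf=1+1=2
[q^18] f(18)=1,f(9)=1,f(6)=1,f(3)=1,f(2)=1,f(1)=1 ⇒ 6
q^19  k|19↦f(k): 1:1 19:1  a_19=2
d|20:{20,10,5,4,2,1}  Σf=1+1+1+1+1+1=6
d|21:{1,3,7,21}  Σf=1+1+1+1=4
[q^22] f(1)=1,f(2)=1,f(11)=1,f(22)=1 ⇒ 4

4, 5, 2, 6, 2, 6, 4, 4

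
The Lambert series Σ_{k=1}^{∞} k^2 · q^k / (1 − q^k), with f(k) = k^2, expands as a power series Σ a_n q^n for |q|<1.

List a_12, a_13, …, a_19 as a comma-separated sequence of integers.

210, 170, 250, 260, 341, 290, 455, 362

[q^12] f(1)=1,f(2)=4,f(3)=9,f(4)=16,f(6)=36,f(12)=144 ⇒ 210
[q^13] f(1)=1,f(13)=169 ⇒ 170
d|14:{14,7,2,1}  Σf=196+49+4+1=250
[q^15] f(15)=225,f(5)=25,f(3)=9,f(1)=1 ⇒ 260
d|16:{1,2,4,8,16}  Σf=1+4+16+64+256=341
[q^17] f(1)=1,f(17)=289 ⇒ 290
d|18:{1,2,3,6,9,18}  Σf=1+4+9+36+81+324=455
q^19  k|19↦f(k): 1:1 19:361  a_19=362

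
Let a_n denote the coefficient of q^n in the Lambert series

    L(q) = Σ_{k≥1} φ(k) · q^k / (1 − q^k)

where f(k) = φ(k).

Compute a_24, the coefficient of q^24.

[q^24] φ(24)=8,φ(12)=4,φ(8)=4,φ(6)=2,φ(4)=2,φ(3)=2,φ(2)=1,φ(1)=1 ⇒ 24

a_24 = 24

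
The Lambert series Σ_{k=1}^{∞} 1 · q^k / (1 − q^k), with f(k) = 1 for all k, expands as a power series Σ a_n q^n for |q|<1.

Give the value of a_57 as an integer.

a_57 = 4

d|57:{1,3,19,57}  Σf=1+1+1+1=4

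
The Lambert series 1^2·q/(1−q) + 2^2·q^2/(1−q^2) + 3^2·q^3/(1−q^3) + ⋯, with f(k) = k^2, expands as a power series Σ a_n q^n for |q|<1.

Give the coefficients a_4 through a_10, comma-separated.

q^4  k|4↦f(k): 4:16 2:4 1:1  a_4=21
n=5: 1·5 5·1  f→[1+25]=26
n=6: 1·6 2·3 3·2 6·1  f→[1+4+9+36]=50
n=7: 1·7 7·1  f→[1+49]=50
q^8  k|8↦f(k): 1:1 2:4 4:16 8:64  a_8=85
[q^9] f(1)=1,f(3)=9,f(9)=81 ⇒ 91
n=10: 10·1 5·2 2·5 1·10  f→[100+25+4+1]=130

21, 26, 50, 50, 85, 91, 130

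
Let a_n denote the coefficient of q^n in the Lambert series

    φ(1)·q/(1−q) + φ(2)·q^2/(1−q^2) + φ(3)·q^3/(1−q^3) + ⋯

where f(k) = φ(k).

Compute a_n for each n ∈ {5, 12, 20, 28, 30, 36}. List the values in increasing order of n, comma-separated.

q^5  k|5↦φ(k): 5:4 1:1  a_5=5
[q^12] φ(12)=4,φ(6)=2,φ(4)=2,φ(3)=2,φ(2)=1,φ(1)=1 ⇒ 12
n=20: 1·20 2·10 4·5 5·4 10·2 20·1  φ→[1+1+2+4+4+8]=20
[q^28] φ(28)=12,φ(14)=6,φ(7)=6,φ(4)=2,φ(2)=1,φ(1)=1 ⇒ 28
[q^30] φ(30)=8,φ(15)=8,φ(10)=4,φ(6)=2,φ(5)=4,φ(3)=2,φ(2)=1,φ(1)=1 ⇒ 30
n=36: 36·1 18·2 12·3 9·4 6·6 4·9 3·12 2·18 1·36  φ→[12+6+4+6+2+2+2+1+1]=36

5, 12, 20, 28, 30, 36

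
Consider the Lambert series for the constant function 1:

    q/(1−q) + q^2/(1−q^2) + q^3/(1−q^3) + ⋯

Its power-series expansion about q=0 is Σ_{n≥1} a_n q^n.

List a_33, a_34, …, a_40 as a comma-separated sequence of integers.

4, 4, 4, 9, 2, 4, 4, 8

q^33  k|33↦f(k): 1:1 3:1 11:1 33:1  a_33=4
[q^34] f(1)=1,f(2)=1,f(17)=1,f(34)=1 ⇒ 4
n=35: 1·35 5·7 7·5 35·1  f→[1+1+1+1]=4
d|36:{1,2,3,4,6,9,12,18,36}  Σf=1+1+1+1+1+1+1+1+1=9
q^37  k|37↦f(k): 37:1 1:1  a_37=2
q^38  k|38↦f(k): 38:1 19:1 2:1 1:1  a_38=4
n=39: 1·39 3·13 13·3 39·1  f→[1+1+1+1]=4
d|40:{1,2,4,5,8,10,20,40}  Σf=1+1+1+1+1+1+1+1=8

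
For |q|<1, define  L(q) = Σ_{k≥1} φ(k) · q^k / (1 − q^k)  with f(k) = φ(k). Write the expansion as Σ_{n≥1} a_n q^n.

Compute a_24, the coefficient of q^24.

n=24: 24·1 12·2 8·3 6·4 4·6 3·8 2·12 1·24  φ→[8+4+4+2+2+2+1+1]=24

a_24 = 24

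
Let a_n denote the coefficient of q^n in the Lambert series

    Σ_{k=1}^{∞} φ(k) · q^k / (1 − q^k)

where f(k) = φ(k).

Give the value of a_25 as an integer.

q^25  k|25↦φ(k): 25:20 5:4 1:1  a_25=25

a_25 = 25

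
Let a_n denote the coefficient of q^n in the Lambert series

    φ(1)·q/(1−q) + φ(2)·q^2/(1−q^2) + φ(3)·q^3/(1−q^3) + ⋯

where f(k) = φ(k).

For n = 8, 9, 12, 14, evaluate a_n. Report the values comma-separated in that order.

[q^8] φ(1)=1,φ(2)=1,φ(4)=2,φ(8)=4 ⇒ 8
[q^9] φ(1)=1,φ(3)=2,φ(9)=6 ⇒ 9
[q^12] φ(1)=1,φ(2)=1,φ(3)=2,φ(4)=2,φ(6)=2,φ(12)=4 ⇒ 12
d|14:{14,7,2,1}  Σφ=6+6+1+1=14

8, 9, 12, 14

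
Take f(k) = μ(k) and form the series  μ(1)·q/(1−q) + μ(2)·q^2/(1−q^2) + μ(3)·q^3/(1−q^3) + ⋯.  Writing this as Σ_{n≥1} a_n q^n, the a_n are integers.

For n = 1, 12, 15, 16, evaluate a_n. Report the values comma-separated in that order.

1, 0, 0, 0

n=1: 1·1  μ→[1]=1
[q^12] μ(12)=0,μ(6)=1,μ(4)=0,μ(3)=-1,μ(2)=-1,μ(1)=1 ⇒ 0
q^15  k|15↦μ(k): 15:1 5:-1 3:-1 1:1  a_15=0
d|16:{1,2,4,8,16}  Σμ=1+(-1)+0+0+0=0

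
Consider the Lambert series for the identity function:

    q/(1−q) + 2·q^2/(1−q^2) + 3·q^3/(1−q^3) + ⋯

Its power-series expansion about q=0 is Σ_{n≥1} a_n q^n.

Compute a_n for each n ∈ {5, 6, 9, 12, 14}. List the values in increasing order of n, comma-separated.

[q^5] f(5)=5,f(1)=1 ⇒ 6
[q^6] f(6)=6,f(3)=3,f(2)=2,f(1)=1 ⇒ 12
[q^9] f(9)=9,f(3)=3,f(1)=1 ⇒ 13
n=12: 12·1 6·2 4·3 3·4 2·6 1·12  f→[12+6+4+3+2+1]=28
n=14: 1·14 2·7 7·2 14·1  f→[1+2+7+14]=24

6, 12, 13, 28, 24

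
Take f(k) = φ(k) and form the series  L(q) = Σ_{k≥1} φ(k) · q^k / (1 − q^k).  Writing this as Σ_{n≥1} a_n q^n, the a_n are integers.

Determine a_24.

q^24  k|24↦φ(k): 24:8 12:4 8:4 6:2 4:2 3:2 2:1 1:1  a_24=24

a_24 = 24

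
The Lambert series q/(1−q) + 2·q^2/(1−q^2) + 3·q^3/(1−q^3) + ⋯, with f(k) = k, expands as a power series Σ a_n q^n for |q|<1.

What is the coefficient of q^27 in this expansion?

q^27  k|27↦f(k): 27:27 9:9 3:3 1:1  a_27=40

a_27 = 40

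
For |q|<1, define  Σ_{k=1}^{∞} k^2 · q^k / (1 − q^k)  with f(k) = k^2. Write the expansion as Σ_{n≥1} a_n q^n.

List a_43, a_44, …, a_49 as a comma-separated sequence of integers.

1850, 2562, 2366, 2650, 2210, 3410, 2451

n=43: 1·43 43·1  f→[1+1849]=1850
n=44: 44·1 22·2 11·4 4·11 2·22 1·44  f→[1936+484+121+16+4+1]=2562
[q^45] f(1)=1,f(3)=9,f(5)=25,f(9)=81,f(15)=225,f(45)=2025 ⇒ 2366
[q^46] f(46)=2116,f(23)=529,f(2)=4,f(1)=1 ⇒ 2650
n=47: 1·47 47·1  f→[1+2209]=2210
d|48:{1,2,3,4,6,8,12,16,24,48}  Σf=1+4+9+16+36+64+144+256+576+2304=3410
d|49:{49,7,1}  Σf=2401+49+1=2451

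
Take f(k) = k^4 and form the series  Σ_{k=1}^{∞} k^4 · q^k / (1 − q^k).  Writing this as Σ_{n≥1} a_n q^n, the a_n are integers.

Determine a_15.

a_15 = 51332

q^15  k|15↦f(k): 1:1 3:81 5:625 15:50625  a_15=51332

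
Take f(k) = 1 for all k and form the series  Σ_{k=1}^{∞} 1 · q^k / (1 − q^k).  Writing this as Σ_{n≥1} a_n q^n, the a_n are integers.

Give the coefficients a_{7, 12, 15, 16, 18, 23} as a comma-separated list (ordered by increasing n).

2, 6, 4, 5, 6, 2

d|7:{1,7}  Σf=1+1=2
[q^12] f(1)=1,f(2)=1,f(3)=1,f(4)=1,f(6)=1,f(12)=1 ⇒ 6
[q^15] f(15)=1,f(5)=1,f(3)=1,f(1)=1 ⇒ 4
n=16: 1·16 2·8 4·4 8·2 16·1  f→[1+1+1+1+1]=5
n=18: 1·18 2·9 3·6 6·3 9·2 18·1  f→[1+1+1+1+1+1]=6
[q^23] f(23)=1,f(1)=1 ⇒ 2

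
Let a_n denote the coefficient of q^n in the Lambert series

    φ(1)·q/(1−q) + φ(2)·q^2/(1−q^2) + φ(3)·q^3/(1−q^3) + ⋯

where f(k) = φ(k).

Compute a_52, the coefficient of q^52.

[q^52] φ(1)=1,φ(2)=1,φ(4)=2,φ(13)=12,φ(26)=12,φ(52)=24 ⇒ 52

a_52 = 52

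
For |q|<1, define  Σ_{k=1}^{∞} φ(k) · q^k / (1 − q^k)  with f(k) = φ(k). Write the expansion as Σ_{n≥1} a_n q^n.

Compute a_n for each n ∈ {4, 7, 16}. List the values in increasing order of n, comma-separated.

d|4:{4,2,1}  Σφ=2+1+1=4
n=7: 1·7 7·1  φ→[1+6]=7
[q^16] φ(1)=1,φ(2)=1,φ(4)=2,φ(8)=4,φ(16)=8 ⇒ 16

4, 7, 16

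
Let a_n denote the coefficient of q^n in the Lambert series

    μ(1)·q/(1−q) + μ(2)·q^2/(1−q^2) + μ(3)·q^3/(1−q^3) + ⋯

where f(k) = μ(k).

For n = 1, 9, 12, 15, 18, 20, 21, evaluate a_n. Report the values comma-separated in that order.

d|1:{1}  Σμ=1=1
d|9:{9,3,1}  Σμ=0+(-1)+1=0
[q^12] μ(1)=1,μ(2)=-1,μ(3)=-1,μ(4)=0,μ(6)=1,μ(12)=0 ⇒ 0
[q^15] μ(1)=1,μ(3)=-1,μ(5)=-1,μ(15)=1 ⇒ 0
q^18  k|18↦μ(k): 18:0 9:0 6:1 3:-1 2:-1 1:1  a_18=0
d|20:{1,2,4,5,10,20}  Σμ=1+(-1)+0+(-1)+1+0=0
n=21: 1·21 3·7 7·3 21·1  μ→[1+(-1)+(-1)+1]=0

1, 0, 0, 0, 0, 0, 0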